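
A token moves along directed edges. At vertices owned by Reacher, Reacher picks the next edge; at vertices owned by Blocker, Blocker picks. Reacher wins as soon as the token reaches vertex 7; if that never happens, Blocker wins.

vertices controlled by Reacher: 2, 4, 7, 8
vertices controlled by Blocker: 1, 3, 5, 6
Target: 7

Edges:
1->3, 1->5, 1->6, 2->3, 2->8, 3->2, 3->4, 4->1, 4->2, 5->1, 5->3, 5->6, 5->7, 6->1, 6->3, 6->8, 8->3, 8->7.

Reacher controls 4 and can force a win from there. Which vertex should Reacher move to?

2

A0 = {7}
A1: add {8} — 8 (Reacher) has 8→7.
A2: add {2} — 2 (Reacher) has 2→8.
A3: add {4} — 4 (Reacher) has 4→2.
A4: add {3} — 3 (Blocker): all of {2, 4} already in.
A5 = A4; e.g. 1 (Blocker) can still go to 5. Fixed point.
From 4, successor 2 is in the attractor (rank 2); the other successor 1 is not.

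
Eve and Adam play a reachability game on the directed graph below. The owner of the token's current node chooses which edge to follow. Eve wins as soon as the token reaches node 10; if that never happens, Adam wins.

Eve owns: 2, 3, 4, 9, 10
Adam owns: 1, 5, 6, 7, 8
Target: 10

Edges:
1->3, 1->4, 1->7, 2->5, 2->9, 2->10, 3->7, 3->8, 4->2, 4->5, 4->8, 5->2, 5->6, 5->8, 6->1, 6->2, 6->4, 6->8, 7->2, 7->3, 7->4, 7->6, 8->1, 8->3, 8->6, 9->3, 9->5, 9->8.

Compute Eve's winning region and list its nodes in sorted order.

A0 = {10}
A1: add {2} — 2 (Eve) has 2→10.
A2: add {4} — 4 (Eve) has 4→2.
A3 = A2; e.g. 1 (Adam) can still go to 3. Fixed point.
Eve's winning region = {2, 4, 10}.

2, 4, 10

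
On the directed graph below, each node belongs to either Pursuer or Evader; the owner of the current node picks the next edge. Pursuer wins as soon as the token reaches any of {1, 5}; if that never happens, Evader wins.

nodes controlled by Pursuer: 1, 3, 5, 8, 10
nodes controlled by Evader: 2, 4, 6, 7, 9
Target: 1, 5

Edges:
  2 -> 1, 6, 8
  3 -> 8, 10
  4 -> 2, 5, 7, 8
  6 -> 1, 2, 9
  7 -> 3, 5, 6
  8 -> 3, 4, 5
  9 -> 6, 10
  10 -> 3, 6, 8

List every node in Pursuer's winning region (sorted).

1, 3, 5, 8, 10

A0 = {1, 5}
A1: add {8} — 8 (Pursuer) has 8→5.
A2: add {3, 10} — 3 (Pursuer) has 3→8; 10 (Pursuer) has 10→8.
A3 = A2; e.g. 2 (Evader) can still go to 6. Fixed point.
Pursuer's winning region = {1, 3, 5, 8, 10}.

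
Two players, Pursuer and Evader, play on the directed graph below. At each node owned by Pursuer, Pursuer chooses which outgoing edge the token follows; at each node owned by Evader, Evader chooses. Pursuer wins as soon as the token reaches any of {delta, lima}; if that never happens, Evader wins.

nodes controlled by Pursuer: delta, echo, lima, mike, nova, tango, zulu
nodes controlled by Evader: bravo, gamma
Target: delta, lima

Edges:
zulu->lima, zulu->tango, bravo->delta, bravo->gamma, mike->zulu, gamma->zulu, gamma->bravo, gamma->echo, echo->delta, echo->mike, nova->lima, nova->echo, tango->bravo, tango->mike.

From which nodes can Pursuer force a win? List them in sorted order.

A0 = {delta, lima}
A1: add {echo, nova, zulu} — zulu (Pursuer) has zulu→lima; echo (Pursuer) has echo→delta; nova (Pursuer) has nova→lima.
A2: add {mike} — mike (Pursuer) has mike→zulu.
A3: add {tango} — tango (Pursuer) has tango→mike.
A4 = A3; e.g. bravo (Evader) can still go to gamma. Fixed point.
Pursuer's winning region = {delta, echo, lima, mike, nova, tango, zulu}.

delta, echo, lima, mike, nova, tango, zulu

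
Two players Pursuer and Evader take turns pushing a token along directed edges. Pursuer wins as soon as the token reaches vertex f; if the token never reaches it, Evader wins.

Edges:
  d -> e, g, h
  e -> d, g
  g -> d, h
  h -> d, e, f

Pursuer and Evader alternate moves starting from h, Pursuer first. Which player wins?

Pursuer

Track states (vertex, player-to-move).
A0 = {(f,Pursuer), (f,Evader)}
A1: add {(h,Pursuer)}.
(h,Pursuer) ∈ A1 ⇒ Pursuer forces the target.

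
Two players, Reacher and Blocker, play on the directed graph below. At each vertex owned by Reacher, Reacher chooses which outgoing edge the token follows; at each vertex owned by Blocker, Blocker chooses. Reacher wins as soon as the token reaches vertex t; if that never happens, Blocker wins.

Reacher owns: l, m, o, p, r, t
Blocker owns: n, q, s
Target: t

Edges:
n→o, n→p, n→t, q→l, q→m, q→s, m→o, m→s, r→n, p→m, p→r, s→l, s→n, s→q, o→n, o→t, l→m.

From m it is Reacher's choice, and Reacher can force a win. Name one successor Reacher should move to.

A0 = {t}
A1: add {o} — o (Reacher) has o→t.
A2: add {m} — m (Reacher) has m→o.
A3: add {l, p} — l (Reacher) has l→m; p (Reacher) has p→m.
A4: add {n} — n (Blocker): all of {o, p, t} already in.
A5: add {r} — r (Reacher) has r→n.
A6 = A5; e.g. q (Blocker) can still go to s. Fixed point.
From m, successor o is in the attractor (rank 1); the other successor s is not.

o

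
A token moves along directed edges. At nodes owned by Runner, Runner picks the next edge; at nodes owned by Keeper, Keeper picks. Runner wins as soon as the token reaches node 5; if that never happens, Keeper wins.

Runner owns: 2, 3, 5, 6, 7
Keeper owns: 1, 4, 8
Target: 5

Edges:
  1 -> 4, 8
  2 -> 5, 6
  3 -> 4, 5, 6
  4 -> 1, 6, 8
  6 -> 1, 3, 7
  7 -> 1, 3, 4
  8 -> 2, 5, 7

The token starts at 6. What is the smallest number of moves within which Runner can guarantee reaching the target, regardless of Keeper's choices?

A0 = {5}
A1: add {2, 3} — 2 (Runner) has 2→5; 3 (Runner) has 3→5.
A2: add {6, 7} — 6 (Runner) has 6→3; 7 (Runner) has 7→3.
6 enters the attractor at level 2, so Runner can force the target in 2 moves from there.

2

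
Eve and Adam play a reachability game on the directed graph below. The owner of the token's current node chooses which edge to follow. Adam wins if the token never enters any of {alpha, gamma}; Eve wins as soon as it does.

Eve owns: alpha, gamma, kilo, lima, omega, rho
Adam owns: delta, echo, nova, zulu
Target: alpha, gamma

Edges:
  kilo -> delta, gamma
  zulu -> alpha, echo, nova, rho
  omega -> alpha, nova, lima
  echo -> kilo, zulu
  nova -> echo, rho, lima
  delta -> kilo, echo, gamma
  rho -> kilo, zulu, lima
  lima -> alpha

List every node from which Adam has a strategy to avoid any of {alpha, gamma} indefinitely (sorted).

delta, echo, nova, zulu

A0 = {alpha, gamma}
A1: add {kilo, lima, omega} — kilo (Eve) has kilo→gamma; omega (Eve) has omega→alpha; lima (Eve) has lima→alpha.
A2: add {rho} — rho (Eve) has rho→kilo.
A3 = A2; e.g. zulu (Adam) can still go to echo. Fixed point.
Eve's attractor = {alpha, gamma, kilo, lima, omega, rho}; Adam avoids the target exactly from the complement.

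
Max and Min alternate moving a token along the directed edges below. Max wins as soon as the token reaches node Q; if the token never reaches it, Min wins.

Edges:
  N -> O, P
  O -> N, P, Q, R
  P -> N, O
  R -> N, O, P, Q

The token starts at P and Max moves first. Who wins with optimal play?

Min

Track states (vertex, player-to-move).
A0 = {(Q,Max), (Q,Min)}
A1: add {(O,Max), (R,Max)}.
A2 = A1; e.g. (N,Max) stays out. (P,Max) never enters ⇒ Min avoids the target.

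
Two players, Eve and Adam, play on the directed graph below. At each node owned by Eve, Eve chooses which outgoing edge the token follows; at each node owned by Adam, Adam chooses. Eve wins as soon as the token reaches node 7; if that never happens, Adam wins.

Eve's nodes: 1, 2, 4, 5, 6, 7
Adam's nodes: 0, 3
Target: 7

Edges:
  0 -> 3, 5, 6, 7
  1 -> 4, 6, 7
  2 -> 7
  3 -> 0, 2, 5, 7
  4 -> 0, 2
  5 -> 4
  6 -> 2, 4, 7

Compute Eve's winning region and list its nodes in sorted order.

A0 = {7}
A1: add {1, 2, 6} — 1 (Eve) has 1→7; 2 (Eve) has 2→7; 6 (Eve) has 6→7.
A2: add {4} — 4 (Eve) has 4→2.
A3: add {5} — 5 (Eve) has 5→4.
A4 = A3; e.g. 0 (Adam) can still go to 3. Fixed point.
Eve's winning region = {1, 2, 4, 5, 6, 7}.

1, 2, 4, 5, 6, 7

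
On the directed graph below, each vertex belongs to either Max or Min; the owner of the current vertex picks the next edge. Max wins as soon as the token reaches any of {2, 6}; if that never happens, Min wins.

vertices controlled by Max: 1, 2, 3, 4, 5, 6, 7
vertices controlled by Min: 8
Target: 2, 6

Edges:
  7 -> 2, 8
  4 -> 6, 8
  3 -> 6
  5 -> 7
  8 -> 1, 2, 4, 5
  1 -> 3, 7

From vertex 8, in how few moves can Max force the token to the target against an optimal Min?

A0 = {2, 6}
A1: add {3, 4, 7} — 3 (Max) has 3→6; 4 (Max) has 4→6; 7 (Max) has 7→2.
A2: add {1, 5} — 1 (Max) has 1→3; 5 (Max) has 5→7.
A3: add {8} — 8 (Min): all of {1, 2, 4, 5} already in.
A3 = all vertices. Fixed point.
8 enters the attractor at level 3, so Max can force the target in 3 moves from there.

3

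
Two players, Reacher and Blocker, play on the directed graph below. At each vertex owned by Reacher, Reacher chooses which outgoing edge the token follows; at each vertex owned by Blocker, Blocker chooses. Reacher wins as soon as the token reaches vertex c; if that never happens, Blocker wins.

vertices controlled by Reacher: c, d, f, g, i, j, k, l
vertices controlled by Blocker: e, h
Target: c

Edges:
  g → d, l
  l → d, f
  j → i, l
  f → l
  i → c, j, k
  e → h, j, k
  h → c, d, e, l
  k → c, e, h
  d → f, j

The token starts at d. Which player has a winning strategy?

Reacher

A0 = {c}
A1: add {i, k} — i (Reacher) has i→c; k (Reacher) has k→c.
A2: add {j} — j (Reacher) has j→i.
A3: add {d} — d (Reacher) has d→j.
d ∈ A3, so Reacher can force the target.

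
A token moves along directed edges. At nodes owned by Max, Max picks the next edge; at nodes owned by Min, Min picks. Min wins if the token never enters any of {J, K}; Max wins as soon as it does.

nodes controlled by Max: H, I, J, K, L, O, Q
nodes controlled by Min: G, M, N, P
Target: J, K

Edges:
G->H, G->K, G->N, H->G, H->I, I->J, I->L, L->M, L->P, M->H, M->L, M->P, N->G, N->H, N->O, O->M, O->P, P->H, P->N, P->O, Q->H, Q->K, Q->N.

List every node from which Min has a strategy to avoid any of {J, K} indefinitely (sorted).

G, L, M, N, O, P

A0 = {J, K}
A1: add {I, Q} — I (Max) has I→J; Q (Max) has Q→K.
A2: add {H} — H (Max) has H→I.
A3 = A2; e.g. G (Min) can still go to N. Fixed point.
Max's attractor = {H, I, J, K, Q}; Min avoids the target exactly from the complement.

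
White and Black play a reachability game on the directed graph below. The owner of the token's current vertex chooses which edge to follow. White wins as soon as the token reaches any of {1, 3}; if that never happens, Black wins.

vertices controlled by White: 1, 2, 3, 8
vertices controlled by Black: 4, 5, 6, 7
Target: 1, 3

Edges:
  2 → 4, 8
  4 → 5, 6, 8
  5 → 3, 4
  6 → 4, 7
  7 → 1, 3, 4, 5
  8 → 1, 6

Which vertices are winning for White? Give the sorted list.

1, 2, 3, 8

A0 = {1, 3}
A1: add {8} — 8 (White) has 8→1.
A2: add {2} — 2 (White) has 2→8.
A3 = A2; e.g. 4 (Black) can still go to 5. Fixed point.
White's winning region = {1, 2, 3, 8}.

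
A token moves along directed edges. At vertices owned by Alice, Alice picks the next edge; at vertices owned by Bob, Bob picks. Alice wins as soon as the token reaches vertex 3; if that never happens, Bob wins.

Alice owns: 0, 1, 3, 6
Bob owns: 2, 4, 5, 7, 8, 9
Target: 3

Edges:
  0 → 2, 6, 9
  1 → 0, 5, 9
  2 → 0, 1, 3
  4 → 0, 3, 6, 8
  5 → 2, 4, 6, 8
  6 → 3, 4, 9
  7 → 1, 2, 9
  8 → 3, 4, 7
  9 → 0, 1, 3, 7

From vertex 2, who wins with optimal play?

A0 = {3}
A1: add {6} — 6 (Alice) has 6→3.
A2: add {0} — 0 (Alice) has 0→6.
A3: add {1} — 1 (Alice) has 1→0.
A4: add {2} — 2 (Bob): all of {0, 1, 3} already in.
A5 = A4; e.g. 4 (Bob) can still go to 8. Fixed point.
2 ∈ A4, so Alice can force the target.

Alice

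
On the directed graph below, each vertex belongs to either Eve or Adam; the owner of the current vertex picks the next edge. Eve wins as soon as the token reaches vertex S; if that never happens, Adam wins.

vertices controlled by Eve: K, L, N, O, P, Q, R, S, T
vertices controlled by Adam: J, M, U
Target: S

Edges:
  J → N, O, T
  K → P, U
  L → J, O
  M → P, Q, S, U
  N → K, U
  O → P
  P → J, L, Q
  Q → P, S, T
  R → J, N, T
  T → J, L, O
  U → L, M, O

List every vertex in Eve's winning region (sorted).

A0 = {S}
A1: add {Q} — Q (Eve) has Q→S.
A2: add {P} — P (Eve) has P→Q.
A3: add {K, O} — K (Eve) has K→P; O (Eve) has O→P.
A4: add {L, N, T} — L (Eve) has L→O; N (Eve) has N→K; T (Eve) has T→O.
A5: add {J, R} — J (Adam): all of {N, O, T} already in; R (Eve) has R→N.
A6 = A5; e.g. M (Adam) can still go to U. Fixed point.
Eve's winning region = {J, K, L, N, O, P, Q, R, S, T}.

J, K, L, N, O, P, Q, R, S, T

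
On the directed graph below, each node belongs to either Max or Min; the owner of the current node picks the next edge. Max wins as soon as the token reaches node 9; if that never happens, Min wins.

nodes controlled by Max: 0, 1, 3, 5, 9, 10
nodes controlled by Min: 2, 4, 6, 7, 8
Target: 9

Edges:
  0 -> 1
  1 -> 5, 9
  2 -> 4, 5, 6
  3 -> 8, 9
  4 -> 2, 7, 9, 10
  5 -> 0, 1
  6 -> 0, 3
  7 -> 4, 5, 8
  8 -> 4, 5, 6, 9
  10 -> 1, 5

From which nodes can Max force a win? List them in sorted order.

A0 = {9}
A1: add {1, 3} — 1 (Max) has 1→9; 3 (Max) has 3→9.
A2: add {0, 5, 10} — 0 (Max) has 0→1; 5 (Max) has 5→1; 10 (Max) has 10→1.
A3: add {6} — 6 (Min): all of {0, 3} already in.
A4 = A3; e.g. 2 (Min) can still go to 4. Fixed point.
Max's winning region = {0, 1, 3, 5, 6, 9, 10}.

0, 1, 3, 5, 6, 9, 10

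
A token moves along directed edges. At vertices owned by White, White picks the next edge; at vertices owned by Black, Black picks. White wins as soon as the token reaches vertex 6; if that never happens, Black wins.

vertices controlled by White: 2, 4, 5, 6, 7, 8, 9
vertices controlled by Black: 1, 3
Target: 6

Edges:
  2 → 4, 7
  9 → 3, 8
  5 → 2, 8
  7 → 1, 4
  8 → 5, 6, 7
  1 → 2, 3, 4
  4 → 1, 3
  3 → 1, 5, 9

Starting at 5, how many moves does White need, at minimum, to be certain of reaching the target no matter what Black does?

2

A0 = {6}
A1: add {8} — 8 (White) has 8→6.
A2: add {5, 9} — 5 (White) has 5→8; 9 (White) has 9→8.
A3 = A2; e.g. 1 (Black) can still go to 2. Fixed point.
5 enters the attractor at level 2, so White can force the target in 2 moves from there.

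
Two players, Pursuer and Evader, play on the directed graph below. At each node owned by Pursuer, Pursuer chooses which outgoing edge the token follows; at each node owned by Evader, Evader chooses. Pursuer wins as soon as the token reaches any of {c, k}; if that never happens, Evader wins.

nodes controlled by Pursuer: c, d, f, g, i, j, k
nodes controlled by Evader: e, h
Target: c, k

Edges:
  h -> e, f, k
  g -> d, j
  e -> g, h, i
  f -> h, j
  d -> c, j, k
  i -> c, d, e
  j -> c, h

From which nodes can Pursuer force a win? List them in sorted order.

A0 = {c, k}
A1: add {d, i, j} — d (Pursuer) has d→c; i (Pursuer) has i→c; j (Pursuer) has j→c.
A2: add {f, g} — f (Pursuer) has f→j; g (Pursuer) has g→d.
A3 = A2; e.g. e (Evader) can still go to h. Fixed point.
Pursuer's winning region = {c, d, f, g, i, j, k}.

c, d, f, g, i, j, k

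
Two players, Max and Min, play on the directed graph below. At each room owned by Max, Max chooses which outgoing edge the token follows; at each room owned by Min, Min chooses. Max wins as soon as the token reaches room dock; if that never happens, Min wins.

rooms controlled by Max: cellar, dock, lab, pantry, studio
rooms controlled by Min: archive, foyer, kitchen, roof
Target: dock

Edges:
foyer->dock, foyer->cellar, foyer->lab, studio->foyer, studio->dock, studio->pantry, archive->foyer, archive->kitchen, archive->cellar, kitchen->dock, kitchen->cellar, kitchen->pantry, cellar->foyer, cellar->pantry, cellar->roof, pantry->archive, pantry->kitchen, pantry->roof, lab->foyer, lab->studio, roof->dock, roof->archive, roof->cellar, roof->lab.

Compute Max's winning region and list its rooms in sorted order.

A0 = {dock}
A1: add {studio} — studio (Max) has studio→dock.
A2: add {lab} — lab (Max) has lab→studio.
A3 = A2; e.g. foyer (Min) can still go to cellar. Fixed point.
Max's winning region = {dock, lab, studio}.

dock, lab, studio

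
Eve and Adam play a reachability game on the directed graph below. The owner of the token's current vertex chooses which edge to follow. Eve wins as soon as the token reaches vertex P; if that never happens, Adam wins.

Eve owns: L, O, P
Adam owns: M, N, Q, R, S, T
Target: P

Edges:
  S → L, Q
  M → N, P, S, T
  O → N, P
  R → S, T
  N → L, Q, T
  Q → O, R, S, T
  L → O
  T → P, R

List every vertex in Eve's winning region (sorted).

A0 = {P}
A1: add {O} — O (Eve) has O→P.
A2: add {L} — L (Eve) has L→O.
A3 = A2; e.g. M (Adam) can still go to N. Fixed point.
Eve's winning region = {L, O, P}.

L, O, P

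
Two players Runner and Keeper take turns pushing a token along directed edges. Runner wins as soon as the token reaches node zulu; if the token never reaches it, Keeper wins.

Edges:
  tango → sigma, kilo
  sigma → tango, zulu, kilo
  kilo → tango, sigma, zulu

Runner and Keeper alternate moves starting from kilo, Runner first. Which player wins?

Runner

Track states (vertex, player-to-move).
A0 = {(zulu,Runner), (zulu,Keeper)}
A1: add {(sigma,Runner), (kilo,Runner)}.
(kilo,Runner) ∈ A1 ⇒ Runner forces the target.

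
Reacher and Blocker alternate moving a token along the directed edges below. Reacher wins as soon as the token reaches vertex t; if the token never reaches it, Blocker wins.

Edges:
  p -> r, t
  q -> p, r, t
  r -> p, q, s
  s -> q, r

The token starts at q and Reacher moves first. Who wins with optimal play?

Track states (vertex, player-to-move).
A0 = {(t,Reacher), (t,Blocker)}
A1: add {(p,Reacher), (q,Reacher)}.
(q,Reacher) ∈ A1 ⇒ Reacher forces the target.

Reacher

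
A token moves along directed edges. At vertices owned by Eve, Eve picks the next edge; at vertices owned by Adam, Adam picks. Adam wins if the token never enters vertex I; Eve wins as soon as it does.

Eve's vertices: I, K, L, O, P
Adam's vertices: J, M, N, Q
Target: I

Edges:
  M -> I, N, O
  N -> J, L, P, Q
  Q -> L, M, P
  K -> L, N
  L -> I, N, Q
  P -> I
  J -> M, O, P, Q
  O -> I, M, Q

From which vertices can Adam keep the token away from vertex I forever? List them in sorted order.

J, M, N, Q

A0 = {I}
A1: add {L, O, P} — L (Eve) has L→I; O (Eve) has O→I; P (Eve) has P→I.
A2: add {K} — K (Eve) has K→L.
A3 = A2; e.g. J (Adam) can still go to M. Fixed point.
Eve's attractor = {I, K, L, O, P}; Adam avoids the target exactly from the complement.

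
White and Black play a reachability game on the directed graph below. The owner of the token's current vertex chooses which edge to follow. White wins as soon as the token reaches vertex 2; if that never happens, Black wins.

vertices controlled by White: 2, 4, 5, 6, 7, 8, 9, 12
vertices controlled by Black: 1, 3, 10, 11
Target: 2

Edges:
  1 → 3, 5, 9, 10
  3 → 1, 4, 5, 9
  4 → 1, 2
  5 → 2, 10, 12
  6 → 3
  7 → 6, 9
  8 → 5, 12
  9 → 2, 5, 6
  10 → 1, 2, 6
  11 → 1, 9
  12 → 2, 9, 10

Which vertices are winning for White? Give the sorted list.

2, 4, 5, 7, 8, 9, 12

A0 = {2}
A1: add {4, 5, 9, 12} — 4 (White) has 4→2; 5 (White) has 5→2; 9 (White) has 9→2; 12 (White) has 12→2.
A2: add {7, 8} — 7 (White) has 7→9; 8 (White) has 8→5.
A3 = A2; e.g. 1 (Black) can still go to 3. Fixed point.
White's winning region = {2, 4, 5, 7, 8, 9, 12}.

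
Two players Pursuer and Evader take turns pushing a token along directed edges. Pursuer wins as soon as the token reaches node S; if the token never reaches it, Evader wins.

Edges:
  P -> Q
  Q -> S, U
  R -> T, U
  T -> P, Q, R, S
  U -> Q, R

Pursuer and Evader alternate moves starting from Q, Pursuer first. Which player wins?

Track states (vertex, player-to-move).
A0 = {(S,Pursuer), (S,Evader)}
A1: add {(Q,Pursuer), (T,Pursuer)}.
(Q,Pursuer) ∈ A1 ⇒ Pursuer forces the target.

Pursuer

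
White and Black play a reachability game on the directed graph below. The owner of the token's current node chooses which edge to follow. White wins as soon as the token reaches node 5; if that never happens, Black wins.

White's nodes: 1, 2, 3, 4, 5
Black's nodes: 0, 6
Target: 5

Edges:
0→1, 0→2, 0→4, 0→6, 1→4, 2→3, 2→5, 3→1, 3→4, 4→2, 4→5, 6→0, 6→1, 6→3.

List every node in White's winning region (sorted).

1, 2, 3, 4, 5

A0 = {5}
A1: add {2, 4} — 2 (White) has 2→5; 4 (White) has 4→5.
A2: add {1, 3} — 1 (White) has 1→4; 3 (White) has 3→4.
A3 = A2; e.g. 0 (Black) can still go to 6. Fixed point.
White's winning region = {1, 2, 3, 4, 5}.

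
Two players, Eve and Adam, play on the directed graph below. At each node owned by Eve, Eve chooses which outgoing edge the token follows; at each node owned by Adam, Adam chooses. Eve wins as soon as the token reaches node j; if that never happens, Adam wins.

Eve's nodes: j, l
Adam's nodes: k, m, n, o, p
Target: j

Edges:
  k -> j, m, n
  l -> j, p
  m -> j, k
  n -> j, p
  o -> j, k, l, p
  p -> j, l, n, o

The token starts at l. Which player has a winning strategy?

A0 = {j}
A1: add {l} — l (Eve) has l→j.
A2 = A1; e.g. k (Adam) can still go to m. Fixed point.
l ∈ A1, so Eve can force the target.

Eve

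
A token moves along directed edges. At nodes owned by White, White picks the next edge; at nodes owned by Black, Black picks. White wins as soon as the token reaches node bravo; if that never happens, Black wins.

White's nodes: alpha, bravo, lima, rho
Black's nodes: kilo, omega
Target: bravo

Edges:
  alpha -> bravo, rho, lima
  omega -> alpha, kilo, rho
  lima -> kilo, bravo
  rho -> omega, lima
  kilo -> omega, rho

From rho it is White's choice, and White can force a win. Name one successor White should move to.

lima

A0 = {bravo}
A1: add {alpha, lima} — alpha (White) has alpha→bravo; lima (White) has lima→bravo.
A2: add {rho} — rho (White) has rho→lima.
A3 = A2; e.g. kilo (Black) can still go to omega. Fixed point.
From rho, successor lima is in the attractor (rank 1); the other successor omega is not.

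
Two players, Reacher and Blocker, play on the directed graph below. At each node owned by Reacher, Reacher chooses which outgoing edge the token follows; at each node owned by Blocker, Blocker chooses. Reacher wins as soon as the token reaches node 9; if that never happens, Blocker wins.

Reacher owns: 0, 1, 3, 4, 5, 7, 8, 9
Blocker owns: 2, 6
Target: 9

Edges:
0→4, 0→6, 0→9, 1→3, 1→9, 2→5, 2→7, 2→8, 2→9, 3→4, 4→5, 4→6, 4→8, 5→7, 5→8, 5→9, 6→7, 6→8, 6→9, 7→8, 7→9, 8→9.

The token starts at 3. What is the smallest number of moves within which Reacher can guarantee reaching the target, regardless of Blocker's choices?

3

A0 = {9}
A1: add {0, 1, 5, 7, 8} — 0 (Reacher) has 0→9; 1 (Reacher) has 1→9; 5 (Reacher) has 5→9; 7 (Reacher) has 7→9; 8 (Reacher) has 8→9.
A2: add {2, 4, 6} — 2 (Blocker): all of {5, 7, 8, 9} already in; 4 (Reacher) has 4→5; 6 (Blocker): all of {7, 8, 9} already in.
A3: add {3} — 3 (Reacher) has 3→4.
A3 = all vertices. Fixed point.
3 enters the attractor at level 3, so Reacher can force the target in 3 moves from there.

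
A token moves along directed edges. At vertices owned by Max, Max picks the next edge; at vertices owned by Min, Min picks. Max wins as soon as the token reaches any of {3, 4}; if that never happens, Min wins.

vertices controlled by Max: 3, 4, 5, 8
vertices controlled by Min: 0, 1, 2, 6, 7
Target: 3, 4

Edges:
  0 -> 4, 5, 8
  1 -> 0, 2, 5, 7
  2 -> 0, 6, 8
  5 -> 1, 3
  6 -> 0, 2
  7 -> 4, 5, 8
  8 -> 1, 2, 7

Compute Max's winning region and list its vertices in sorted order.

3, 4, 5

A0 = {3, 4}
A1: add {5} — 5 (Max) has 5→3.
A2 = A1; e.g. 0 (Min) can still go to 8. Fixed point.
Max's winning region = {3, 4, 5}.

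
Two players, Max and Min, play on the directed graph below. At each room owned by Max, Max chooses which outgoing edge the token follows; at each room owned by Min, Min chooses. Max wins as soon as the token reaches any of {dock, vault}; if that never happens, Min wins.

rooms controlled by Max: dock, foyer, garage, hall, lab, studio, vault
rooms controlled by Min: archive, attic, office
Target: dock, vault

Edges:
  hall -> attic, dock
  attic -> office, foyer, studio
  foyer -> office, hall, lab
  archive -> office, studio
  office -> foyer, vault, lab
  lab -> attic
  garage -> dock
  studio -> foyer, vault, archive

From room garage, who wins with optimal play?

Max

A0 = {dock, vault}
A1: add {garage, hall, studio} — garage (Max) has garage→dock; hall (Max) has hall→dock; studio (Max) has studio→vault.
garage ∈ A1, so Max can force the target.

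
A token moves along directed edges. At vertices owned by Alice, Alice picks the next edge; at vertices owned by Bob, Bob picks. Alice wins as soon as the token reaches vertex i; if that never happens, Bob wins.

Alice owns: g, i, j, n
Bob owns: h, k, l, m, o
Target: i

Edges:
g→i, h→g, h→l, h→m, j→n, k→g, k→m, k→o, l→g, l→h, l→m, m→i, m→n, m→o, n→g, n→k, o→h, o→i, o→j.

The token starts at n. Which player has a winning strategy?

Alice

A0 = {i}
A1: add {g} — g (Alice) has g→i.
A2: add {n} — n (Alice) has n→g.
n ∈ A2, so Alice can force the target.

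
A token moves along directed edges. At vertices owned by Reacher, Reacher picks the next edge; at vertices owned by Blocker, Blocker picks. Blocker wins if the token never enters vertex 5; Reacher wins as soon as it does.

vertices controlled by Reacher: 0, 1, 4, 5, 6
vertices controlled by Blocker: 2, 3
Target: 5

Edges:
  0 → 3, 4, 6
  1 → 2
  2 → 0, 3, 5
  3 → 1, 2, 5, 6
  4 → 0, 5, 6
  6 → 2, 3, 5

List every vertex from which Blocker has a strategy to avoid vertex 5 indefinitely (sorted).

1, 2, 3

A0 = {5}
A1: add {4, 6} — 4 (Reacher) has 4→5; 6 (Reacher) has 6→5.
A2: add {0} — 0 (Reacher) has 0→4.
A3 = A2; e.g. 1 (Reacher) has no edge into A2. Fixed point.
Reacher's attractor = {0, 4, 5, 6}; Blocker avoids the target exactly from the complement.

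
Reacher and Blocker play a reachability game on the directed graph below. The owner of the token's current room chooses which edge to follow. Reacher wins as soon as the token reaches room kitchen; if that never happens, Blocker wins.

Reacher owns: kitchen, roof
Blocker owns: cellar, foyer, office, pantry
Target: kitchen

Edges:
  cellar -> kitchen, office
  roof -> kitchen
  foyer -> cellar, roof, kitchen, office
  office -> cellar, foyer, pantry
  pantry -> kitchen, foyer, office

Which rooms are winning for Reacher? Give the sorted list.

A0 = {kitchen}
A1: add {roof} — roof (Reacher) has roof→kitchen.
A2 = A1; e.g. cellar (Blocker) can still go to office. Fixed point.
Reacher's winning region = {kitchen, roof}.

kitchen, roof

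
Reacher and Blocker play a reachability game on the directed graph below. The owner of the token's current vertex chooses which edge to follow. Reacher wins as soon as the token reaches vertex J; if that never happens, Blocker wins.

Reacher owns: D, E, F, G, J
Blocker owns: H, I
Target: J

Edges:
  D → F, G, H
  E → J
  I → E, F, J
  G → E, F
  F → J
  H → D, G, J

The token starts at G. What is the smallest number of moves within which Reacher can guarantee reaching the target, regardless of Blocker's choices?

2

A0 = {J}
A1: add {E, F} — E (Reacher) has E→J; F (Reacher) has F→J.
A2: add {D, G, I} — D (Reacher) has D→F; G (Reacher) has G→E; I (Blocker): all of {E, F, J} already in.
G enters the attractor at level 2, so Reacher can force the target in 2 moves from there.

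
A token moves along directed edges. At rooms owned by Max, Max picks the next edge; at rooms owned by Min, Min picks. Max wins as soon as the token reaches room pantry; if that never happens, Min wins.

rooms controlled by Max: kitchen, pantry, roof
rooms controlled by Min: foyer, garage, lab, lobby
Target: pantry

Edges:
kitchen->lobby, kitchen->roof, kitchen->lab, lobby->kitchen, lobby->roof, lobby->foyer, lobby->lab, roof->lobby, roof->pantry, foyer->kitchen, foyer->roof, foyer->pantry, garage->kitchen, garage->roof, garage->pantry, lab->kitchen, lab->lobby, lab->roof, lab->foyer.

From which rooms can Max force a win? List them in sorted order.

A0 = {pantry}
A1: add {roof} — roof (Max) has roof→pantry.
A2: add {kitchen} — kitchen (Max) has kitchen→roof.
A3: add {foyer, garage} — foyer (Min): all of {kitchen, roof, pantry} already in; garage (Min): all of {kitchen, roof, pantry} already in.
A4 = A3; e.g. lobby (Min) can still go to lab. Fixed point.
Max's winning region = {foyer, garage, kitchen, pantry, roof}.

foyer, garage, kitchen, pantry, roof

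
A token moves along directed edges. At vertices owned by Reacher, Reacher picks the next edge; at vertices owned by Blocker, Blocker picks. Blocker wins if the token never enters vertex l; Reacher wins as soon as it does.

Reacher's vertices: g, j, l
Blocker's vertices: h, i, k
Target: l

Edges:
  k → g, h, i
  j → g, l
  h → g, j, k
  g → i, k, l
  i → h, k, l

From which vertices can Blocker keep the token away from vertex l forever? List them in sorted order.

h, i, k

A0 = {l}
A1: add {g, j} — g (Reacher) has g→l; j (Reacher) has j→l.
A2 = A1; e.g. h (Blocker) can still go to k. Fixed point.
Reacher's attractor = {g, j, l}; Blocker avoids the target exactly from the complement.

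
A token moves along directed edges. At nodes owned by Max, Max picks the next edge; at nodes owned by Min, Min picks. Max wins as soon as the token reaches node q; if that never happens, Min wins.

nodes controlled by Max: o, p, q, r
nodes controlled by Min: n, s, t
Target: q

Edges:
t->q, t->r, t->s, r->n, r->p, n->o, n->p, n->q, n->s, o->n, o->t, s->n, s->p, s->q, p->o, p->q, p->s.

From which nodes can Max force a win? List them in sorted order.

A0 = {q}
A1: add {p} — p (Max) has p→q.
A2: add {r} — r (Max) has r→p.
A3 = A2; e.g. n (Min) can still go to o. Fixed point.
Max's winning region = {p, q, r}.

p, q, r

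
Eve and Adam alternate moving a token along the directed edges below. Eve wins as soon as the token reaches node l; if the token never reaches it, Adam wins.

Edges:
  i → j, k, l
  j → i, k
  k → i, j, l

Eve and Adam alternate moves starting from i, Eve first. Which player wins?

Eve

Track states (vertex, player-to-move).
A0 = {(l,Eve), (l,Adam)}
A1: add {(i,Eve), (k,Eve)}.
(i,Eve) ∈ A1 ⇒ Eve forces the target.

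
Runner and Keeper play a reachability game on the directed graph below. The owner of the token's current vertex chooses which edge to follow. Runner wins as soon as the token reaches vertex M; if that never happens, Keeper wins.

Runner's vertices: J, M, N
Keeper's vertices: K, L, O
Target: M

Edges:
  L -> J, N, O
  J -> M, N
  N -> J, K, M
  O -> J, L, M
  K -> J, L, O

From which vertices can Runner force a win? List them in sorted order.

J, M, N

A0 = {M}
A1: add {J, N} — J (Runner) has J→M; N (Runner) has N→M.
A2 = A1; e.g. K (Keeper) can still go to L. Fixed point.
Runner's winning region = {J, M, N}.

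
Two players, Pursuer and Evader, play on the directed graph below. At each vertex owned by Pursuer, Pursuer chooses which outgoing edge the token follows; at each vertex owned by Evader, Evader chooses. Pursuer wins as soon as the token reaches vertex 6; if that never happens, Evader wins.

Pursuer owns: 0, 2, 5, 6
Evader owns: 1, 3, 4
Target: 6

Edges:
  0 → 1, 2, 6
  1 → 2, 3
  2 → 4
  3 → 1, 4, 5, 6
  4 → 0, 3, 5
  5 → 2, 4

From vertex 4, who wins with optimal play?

A0 = {6}
A1: add {0} — 0 (Pursuer) has 0→6.
A2 = A1; e.g. 1 (Evader) can still go to 2. Fixed point.
4 never enters the attractor, so Evader can avoid the target forever.

Evader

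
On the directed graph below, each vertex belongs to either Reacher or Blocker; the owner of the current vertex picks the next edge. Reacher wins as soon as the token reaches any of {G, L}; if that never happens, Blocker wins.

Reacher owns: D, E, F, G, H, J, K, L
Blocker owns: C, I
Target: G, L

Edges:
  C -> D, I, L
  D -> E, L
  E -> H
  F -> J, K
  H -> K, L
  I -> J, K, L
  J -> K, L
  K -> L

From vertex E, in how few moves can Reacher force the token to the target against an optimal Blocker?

2

A0 = {G, L}
A1: add {D, H, J, K} — D (Reacher) has D→L; H (Reacher) has H→L; J (Reacher) has J→L; K (Reacher) has K→L.
A2: add {E, F, I} — E (Reacher) has E→H; F (Reacher) has F→J; I (Blocker): all of {J, K, L} already in.
E enters the attractor at level 2, so Reacher can force the target in 2 moves from there.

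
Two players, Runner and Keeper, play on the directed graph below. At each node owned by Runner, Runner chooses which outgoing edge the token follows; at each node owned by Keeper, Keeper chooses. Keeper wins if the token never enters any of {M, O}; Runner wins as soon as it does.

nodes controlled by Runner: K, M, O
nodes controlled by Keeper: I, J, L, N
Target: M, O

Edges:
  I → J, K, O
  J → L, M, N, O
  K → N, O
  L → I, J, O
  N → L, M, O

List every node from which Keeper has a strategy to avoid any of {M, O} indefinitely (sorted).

I, J, L, N

A0 = {M, O}
A1: add {K} — K (Runner) has K→O.
A2 = A1; e.g. I (Keeper) can still go to J. Fixed point.
Runner's attractor = {K, M, O}; Keeper avoids the target exactly from the complement.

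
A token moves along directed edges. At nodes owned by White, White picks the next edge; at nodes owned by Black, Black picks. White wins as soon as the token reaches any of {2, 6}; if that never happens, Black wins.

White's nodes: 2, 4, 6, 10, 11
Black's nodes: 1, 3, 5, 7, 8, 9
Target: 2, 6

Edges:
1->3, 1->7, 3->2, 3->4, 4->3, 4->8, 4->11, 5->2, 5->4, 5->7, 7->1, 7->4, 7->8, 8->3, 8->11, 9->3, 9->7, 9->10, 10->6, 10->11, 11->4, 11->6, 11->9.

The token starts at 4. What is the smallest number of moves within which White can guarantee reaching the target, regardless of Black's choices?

A0 = {2, 6}
A1: add {10, 11} — 10 (White) has 10→6; 11 (White) has 11→6.
A2: add {4} — 4 (White) has 4→11.
4 enters the attractor at level 2, so White can force the target in 2 moves from there.

2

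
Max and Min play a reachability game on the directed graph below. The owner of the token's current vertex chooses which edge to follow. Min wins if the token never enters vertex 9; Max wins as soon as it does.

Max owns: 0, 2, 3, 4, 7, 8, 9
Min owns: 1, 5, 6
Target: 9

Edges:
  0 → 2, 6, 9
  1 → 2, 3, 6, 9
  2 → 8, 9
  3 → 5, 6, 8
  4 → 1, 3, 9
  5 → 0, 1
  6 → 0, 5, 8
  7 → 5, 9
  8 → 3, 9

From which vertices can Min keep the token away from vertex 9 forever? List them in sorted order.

1, 5, 6

A0 = {9}
A1: add {0, 2, 4, 7, 8} — 0 (Max) has 0→9; 2 (Max) has 2→9; 4 (Max) has 4→9; 7 (Max) has 7→9; 8 (Max) has 8→9.
A2: add {3} — 3 (Max) has 3→8.
A3 = A2; e.g. 1 (Min) can still go to 6. Fixed point.
Max's attractor = {0, 2, 3, 4, 7, 8, 9}; Min avoids the target exactly from the complement.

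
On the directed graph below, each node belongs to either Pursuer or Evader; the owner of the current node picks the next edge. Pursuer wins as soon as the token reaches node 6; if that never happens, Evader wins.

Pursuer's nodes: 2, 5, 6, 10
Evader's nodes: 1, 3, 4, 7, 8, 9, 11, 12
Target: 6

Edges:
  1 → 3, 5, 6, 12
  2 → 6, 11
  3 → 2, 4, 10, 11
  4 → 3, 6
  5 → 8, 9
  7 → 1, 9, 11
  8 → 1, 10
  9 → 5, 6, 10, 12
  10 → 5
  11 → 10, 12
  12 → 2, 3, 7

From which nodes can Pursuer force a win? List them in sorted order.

A0 = {6}
A1: add {2} — 2 (Pursuer) has 2→6.
A2 = A1; e.g. 1 (Evader) can still go to 3. Fixed point.
Pursuer's winning region = {2, 6}.

2, 6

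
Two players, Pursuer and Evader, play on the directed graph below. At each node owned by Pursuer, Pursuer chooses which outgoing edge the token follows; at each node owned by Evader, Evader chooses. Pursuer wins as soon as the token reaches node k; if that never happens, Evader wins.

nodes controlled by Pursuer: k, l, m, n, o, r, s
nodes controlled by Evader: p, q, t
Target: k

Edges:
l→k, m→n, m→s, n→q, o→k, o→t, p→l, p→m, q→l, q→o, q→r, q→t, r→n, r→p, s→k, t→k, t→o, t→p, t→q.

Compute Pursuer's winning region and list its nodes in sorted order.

A0 = {k}
A1: add {l, o, s} — l (Pursuer) has l→k; o (Pursuer) has o→k; s (Pursuer) has s→k.
A2: add {m} — m (Pursuer) has m→s.
A3: add {p} — p (Evader): all of {l, m} already in.
A4: add {r} — r (Pursuer) has r→p.
A5 = A4; e.g. n (Pursuer) has no edge into A4. Fixed point.
Pursuer's winning region = {k, l, m, o, p, r, s}.

k, l, m, o, p, r, s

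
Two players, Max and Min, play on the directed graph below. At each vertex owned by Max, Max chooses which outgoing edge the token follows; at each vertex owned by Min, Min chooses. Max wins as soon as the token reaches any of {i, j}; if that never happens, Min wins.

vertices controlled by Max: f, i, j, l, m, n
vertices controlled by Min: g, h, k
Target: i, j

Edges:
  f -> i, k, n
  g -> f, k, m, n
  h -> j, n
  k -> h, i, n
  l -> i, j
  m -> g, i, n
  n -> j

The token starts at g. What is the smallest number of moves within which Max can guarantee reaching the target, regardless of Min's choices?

A0 = {i, j}
A1: add {f, l, m, n} — f (Max) has f→i; l (Max) has l→i; m (Max) has m→i; n (Max) has n→j.
A2: add {h} — h (Min): all of {j, n} already in.
A3: add {k} — k (Min): all of {h, i, n} already in.
A4: add {g} — g (Min): all of {f, k, m, n} already in.
A4 = all vertices. Fixed point.
g enters the attractor at level 4, so Max can force the target in 4 moves from there.

4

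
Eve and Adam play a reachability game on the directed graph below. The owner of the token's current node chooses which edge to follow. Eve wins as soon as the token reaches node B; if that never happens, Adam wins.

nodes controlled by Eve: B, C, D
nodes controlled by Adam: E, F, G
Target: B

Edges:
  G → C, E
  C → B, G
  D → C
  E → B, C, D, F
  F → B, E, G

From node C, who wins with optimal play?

Eve

A0 = {B}
A1: add {C} — C (Eve) has C→B.
C ∈ A1, so Eve can force the target.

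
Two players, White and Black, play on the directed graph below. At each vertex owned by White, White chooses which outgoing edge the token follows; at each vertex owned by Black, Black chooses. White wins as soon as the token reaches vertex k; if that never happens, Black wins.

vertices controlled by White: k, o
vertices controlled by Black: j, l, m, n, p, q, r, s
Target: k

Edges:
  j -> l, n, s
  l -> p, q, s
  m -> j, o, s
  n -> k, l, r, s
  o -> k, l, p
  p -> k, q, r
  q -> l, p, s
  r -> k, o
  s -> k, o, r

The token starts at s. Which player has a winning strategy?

White

A0 = {k}
A1: add {o} — o (White) has o→k.
A2: add {r} — r (Black): all of {k, o} already in.
A3: add {s} — s (Black): all of {k, o, r} already in.
A4 = A3; e.g. j (Black) can still go to l. Fixed point.
s ∈ A3, so White can force the target.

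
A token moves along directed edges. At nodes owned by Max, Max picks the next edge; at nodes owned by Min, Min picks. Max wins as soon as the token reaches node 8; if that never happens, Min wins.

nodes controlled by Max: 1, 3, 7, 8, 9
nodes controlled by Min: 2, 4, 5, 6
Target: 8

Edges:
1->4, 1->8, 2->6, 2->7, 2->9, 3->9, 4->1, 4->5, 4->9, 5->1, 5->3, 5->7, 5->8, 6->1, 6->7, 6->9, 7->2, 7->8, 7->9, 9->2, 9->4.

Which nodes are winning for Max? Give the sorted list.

1, 7, 8

A0 = {8}
A1: add {1, 7} — 1 (Max) has 1→8; 7 (Max) has 7→8.
A2 = A1; e.g. 2 (Min) can still go to 6. Fixed point.
Max's winning region = {1, 7, 8}.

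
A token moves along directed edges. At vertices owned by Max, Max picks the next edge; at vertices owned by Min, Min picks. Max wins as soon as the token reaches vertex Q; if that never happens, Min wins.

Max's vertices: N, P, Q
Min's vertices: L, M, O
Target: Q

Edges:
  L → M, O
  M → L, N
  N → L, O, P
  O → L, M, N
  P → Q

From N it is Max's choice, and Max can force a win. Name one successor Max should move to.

P

A0 = {Q}
A1: add {P} — P (Max) has P→Q.
A2: add {N} — N (Max) has N→P.
A3 = A2; e.g. L (Min) can still go to M. Fixed point.
From N, successor P is in the attractor (rank 1); the other successors L, O are not.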